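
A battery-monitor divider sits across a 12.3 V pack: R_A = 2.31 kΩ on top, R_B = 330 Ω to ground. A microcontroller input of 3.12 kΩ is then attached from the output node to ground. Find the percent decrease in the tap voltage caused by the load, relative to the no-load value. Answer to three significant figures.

8.47 %

Unloaded V = 12.3 × 330/2640 = 1.5375 V.
Loaded: R_B‖R_L = 298.4 Ω, giving V = 12.3 × 298.4/2608 = 1.4073 V.
Drop = (1.5375 − 1.4073) / 1.5375 = 8.47 %.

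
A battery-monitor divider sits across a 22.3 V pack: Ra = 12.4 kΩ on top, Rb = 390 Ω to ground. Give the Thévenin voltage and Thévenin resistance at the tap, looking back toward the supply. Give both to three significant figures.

V_th = 0.680 V, R_th = 378 Ω

V_th is the open-circuit tap voltage: 22.3 × 390/(12400 + 390) = 0.680 V.
With the supply zeroed, Ra and Rb appear in parallel from the tap: R_th = Ra‖Rb = (12400 × 390)/12790 = 378 Ω.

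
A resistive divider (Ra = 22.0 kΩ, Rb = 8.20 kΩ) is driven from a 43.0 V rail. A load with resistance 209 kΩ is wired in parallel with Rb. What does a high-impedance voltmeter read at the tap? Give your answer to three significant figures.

V_out ≈ 11.4 V

The load sits in parallel with Rb: Rb‖R_L = (8.20 × 209) / (8.20 + 209) = 7.890 kΩ.
V_out = 43.0 × 7.890 / (22.0 + 7.890) = 43.0 × 7.890/29.89 = 11.4 V.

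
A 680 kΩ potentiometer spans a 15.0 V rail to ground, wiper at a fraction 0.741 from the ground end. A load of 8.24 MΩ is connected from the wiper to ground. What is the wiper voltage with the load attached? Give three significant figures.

The wiper splits the pot into (1−α)R = 176.1 kΩ above and αR = 503.9 kΩ below.
Lower section ‖ load = 474.8 kΩ.
V_wiper = 15.0 × 474.8/(176.1 + 474.8) = 10.9 V.

V ≈ 10.9 V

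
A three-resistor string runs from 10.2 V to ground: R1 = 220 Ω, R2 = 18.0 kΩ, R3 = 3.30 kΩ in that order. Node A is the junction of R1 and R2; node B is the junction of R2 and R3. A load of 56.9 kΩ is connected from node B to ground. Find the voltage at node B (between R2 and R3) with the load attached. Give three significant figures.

At node B, R3 is in parallel with the load: R3‖R_L = 3119 Ω.
Below node A the resistance is R2 + (R3‖R_L) = 21120 Ω, so V_A = 10.2 × 21120/21340 = 10.09 V.
Then V_B = V_A × (R3‖R_L)/(R2 + R3‖R_L) = 10.09 × 3119/21120 = 1.49 V.

V ≈ 1.49 V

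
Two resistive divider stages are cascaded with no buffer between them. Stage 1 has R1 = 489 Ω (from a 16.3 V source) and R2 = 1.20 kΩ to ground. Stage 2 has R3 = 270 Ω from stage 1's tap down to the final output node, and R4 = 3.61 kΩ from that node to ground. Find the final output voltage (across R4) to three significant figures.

V_out ≈ 9.89 V

Stage 2 presents R3+R4 = 3880 Ω as a load on stage 1's tap.
Stage 1's lower leg becomes R2‖(R3+R4) = 916.5 Ω, so V_mid = 16.3 × 916.5/1406 = 10.63 V.
Stage 2 is itself unloaded: V_out = V_mid × R4/(R3+R4) = 10.63 × 3610/3880 = 9.89 V.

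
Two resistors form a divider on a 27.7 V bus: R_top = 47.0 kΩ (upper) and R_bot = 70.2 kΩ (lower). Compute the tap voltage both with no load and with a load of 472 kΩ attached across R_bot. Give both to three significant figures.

Open-circuit: V = 27.7 × 70.2/(47.0 + 70.2) = 16.6 V.
With the load, R_bot becomes R_bot‖R_L = 61.11 kΩ, so V = 27.7 × 61.11/108.1 = 15.7 V.

Unloaded: 16.6 V; loaded: 15.7 V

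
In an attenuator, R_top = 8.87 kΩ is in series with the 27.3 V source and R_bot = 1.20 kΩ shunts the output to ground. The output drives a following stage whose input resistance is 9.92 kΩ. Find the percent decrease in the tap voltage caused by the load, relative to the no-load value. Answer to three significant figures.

The divider's output (Thévenin) resistance is R_top‖R_bot = 1.057 kΩ.
Fractional drop under load = R_th/(R_th + R_L) = 1.057 / (1.057 + 9.92) = 0.09629.
So the output falls by 9.63 %.

9.63 %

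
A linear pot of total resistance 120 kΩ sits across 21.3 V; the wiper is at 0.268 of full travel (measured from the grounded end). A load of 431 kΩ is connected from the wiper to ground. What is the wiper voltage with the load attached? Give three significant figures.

V ≈ 5.41 V

The wiper splits the pot into (1−α)R = 87.84 kΩ above and αR = 32.16 kΩ below.
Lower section ‖ load = 29.93 kΩ.
V_wiper = 21.3 × 29.93/(87.84 + 29.93) = 5.41 V.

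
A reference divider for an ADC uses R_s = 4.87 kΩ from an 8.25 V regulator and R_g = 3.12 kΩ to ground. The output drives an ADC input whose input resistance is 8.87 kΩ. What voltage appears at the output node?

V_out ≈ 2.65 V

The load sits in parallel with R_g: R_g‖R_L = (3.12 × 8.87) / (3.12 + 8.87) = 2.308 kΩ.
V_out = 8.25 × 2.308 / (4.87 + 2.308) = 8.25 × 2.308/7.178 = 2.65 V.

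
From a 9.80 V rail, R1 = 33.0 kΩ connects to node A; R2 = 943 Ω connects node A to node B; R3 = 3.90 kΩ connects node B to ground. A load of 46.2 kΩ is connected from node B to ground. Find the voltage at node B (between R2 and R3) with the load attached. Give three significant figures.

V ≈ 0.939 V

At node B, R3 is in parallel with the load: R3‖R_L = 3596 Ω.
Below node A the resistance is R2 + (R3‖R_L) = 4539 Ω, so V_A = 9.80 × 4539/37540 = 1.185 V.
Then V_B = V_A × (R3‖R_L)/(R2 + R3‖R_L) = 1.185 × 3596/4539 = 0.939 V.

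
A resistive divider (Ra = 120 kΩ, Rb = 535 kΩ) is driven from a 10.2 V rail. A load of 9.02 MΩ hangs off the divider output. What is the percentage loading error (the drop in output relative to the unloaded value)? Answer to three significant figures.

1.07 %

The divider's output (Thévenin) resistance is Ra‖Rb = 98.02 kΩ.
Fractional drop under load = R_th/(R_th + R_L) = 98.02 / (98.02 + 9020) = 0.01075.
So the output falls by 1.07 %.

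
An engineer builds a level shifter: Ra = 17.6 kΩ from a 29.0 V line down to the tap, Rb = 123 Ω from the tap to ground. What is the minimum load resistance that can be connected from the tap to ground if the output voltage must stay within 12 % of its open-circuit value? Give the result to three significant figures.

Output resistance R_th = Ra‖Rb = (17600 × 123)/17720 = 122.1 Ω.
The fractional drop is R_th/(R_th + R_L); requiring this ≤ 0.120 gives R_L ≥ R_th(1/0.120 − 1) = 122.1 × 7.333 = 896 Ω.

R_L(min) ≈ 896 Ω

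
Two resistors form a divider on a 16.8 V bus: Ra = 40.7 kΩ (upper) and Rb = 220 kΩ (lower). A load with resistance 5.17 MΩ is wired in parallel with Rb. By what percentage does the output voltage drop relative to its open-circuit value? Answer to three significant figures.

The divider's output (Thévenin) resistance is Ra‖Rb = 34.35 kΩ.
Fractional drop under load = R_th/(R_th + R_L) = 34.35 / (34.35 + 5170) = 0.006599.
So the output falls by 0.660 %.

0.660 %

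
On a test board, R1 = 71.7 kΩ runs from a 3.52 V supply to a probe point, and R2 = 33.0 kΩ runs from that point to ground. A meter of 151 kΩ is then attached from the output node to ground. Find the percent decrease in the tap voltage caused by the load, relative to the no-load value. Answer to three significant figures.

13.0 %

Unloaded V = 3.52 × 33.0/104.7 = 1.1095 V.
Loaded: R2‖R_L = 27.08 kΩ, giving V = 3.52 × 27.08/98.78 = 0.96503 V.
Drop = (1.1095 − 0.96503) / 1.1095 = 13.0 %.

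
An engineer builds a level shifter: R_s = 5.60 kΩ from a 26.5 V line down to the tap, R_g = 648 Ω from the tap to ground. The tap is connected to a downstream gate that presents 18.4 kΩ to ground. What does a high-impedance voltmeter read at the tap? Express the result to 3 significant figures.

The load sits in parallel with R_g: R_g‖R_L = (648 × 18400) / (648 + 18400) = 626.0 Ω.
V_out = 26.5 × 626.0 / (5600 + 626.0) = 26.5 × 626.0/6226 = 2.66 V.

V_out ≈ 2.66 V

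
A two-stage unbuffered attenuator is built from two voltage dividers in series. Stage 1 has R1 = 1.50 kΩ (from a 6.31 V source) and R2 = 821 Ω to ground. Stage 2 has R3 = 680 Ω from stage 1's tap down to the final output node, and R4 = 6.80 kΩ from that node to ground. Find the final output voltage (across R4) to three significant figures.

V_out ≈ 1.89 V

Stage 2 presents R3+R4 = 7480 Ω as a load on stage 1's tap.
Stage 1's lower leg becomes R2‖(R3+R4) = 739.8 Ω, so V_mid = 6.31 × 739.8/2240 = 2.084 V.
Stage 2 is itself unloaded: V_out = V_mid × R4/(R3+R4) = 2.084 × 6800/7480 = 1.89 V.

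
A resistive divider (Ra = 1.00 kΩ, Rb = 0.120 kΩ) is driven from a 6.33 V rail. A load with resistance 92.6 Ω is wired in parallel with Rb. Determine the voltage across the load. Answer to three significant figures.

The load sits in parallel with Rb: Rb‖R_L = (120 × 92.6) / (120 + 92.6) = 52.27 Ω.
V_out = 6.33 × 52.27 / (1000 + 52.27) = 6.33 × 52.27/1052 = 0.314 V.

V_out ≈ 0.314 V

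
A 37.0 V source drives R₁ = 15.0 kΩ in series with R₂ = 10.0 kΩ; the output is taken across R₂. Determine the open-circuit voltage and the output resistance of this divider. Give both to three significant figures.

V_th = 14.8 V, R_th = 6.00 kΩ

V_th is the open-circuit tap voltage: 37.0 × 10.0/(15.0 + 10.0) = 14.8 V.
With the supply zeroed, R₁ and R₂ appear in parallel from the tap: R_th = R₁‖R₂ = (15.0 × 10.0)/25.00 = 6.00 kΩ.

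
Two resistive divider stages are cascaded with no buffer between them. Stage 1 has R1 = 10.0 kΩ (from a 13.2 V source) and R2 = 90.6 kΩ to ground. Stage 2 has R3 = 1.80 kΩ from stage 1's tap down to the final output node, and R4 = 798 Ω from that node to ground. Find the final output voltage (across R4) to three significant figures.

Stage 2 presents R3+R4 = 2598 Ω as a load on stage 1's tap.
Stage 1's lower leg becomes R2‖(R3+R4) = 2526 Ω, so V_mid = 13.2 × 2526/12530 = 2.662 V.
Stage 2 is itself unloaded: V_out = V_mid × R4/(R3+R4) = 2.662 × 798/2598 = 0.818 V.

V_out ≈ 0.818 V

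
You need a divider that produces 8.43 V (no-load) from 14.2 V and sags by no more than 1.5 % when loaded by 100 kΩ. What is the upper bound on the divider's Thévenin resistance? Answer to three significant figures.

Loading drop = R_th/(R_th + R_L) ≤ 0.0150, so R_th ≤ R_L · ε/(1−ε) = 100 kΩ × 0.0150/0.9850 = 1.52 kΩ.

R_th ≤ 1.52 kΩ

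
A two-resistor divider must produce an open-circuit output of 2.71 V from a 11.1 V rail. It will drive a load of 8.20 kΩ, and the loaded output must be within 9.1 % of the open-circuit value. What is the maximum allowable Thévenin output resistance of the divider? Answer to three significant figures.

R_th ≤ 821 Ω

Loading drop = R_th/(R_th + R_L) ≤ 0.0910, so R_th ≤ R_L · ε/(1−ε) = 8.20 kΩ × 0.0910/0.9090 = 821 Ω.
(Any R1, R2 with R2/(R1+R2) = 0.244 and R1‖R2 ≤ 821 Ω will meet the spec.)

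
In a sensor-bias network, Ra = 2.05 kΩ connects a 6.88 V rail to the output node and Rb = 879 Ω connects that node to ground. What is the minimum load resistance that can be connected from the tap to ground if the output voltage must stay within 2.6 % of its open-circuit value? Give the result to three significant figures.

R_L(min) ≈ 23.0 kΩ

Output resistance R_th = Ra‖Rb = (2050 × 879)/2929 = 615.2 Ω.
The fractional drop is R_th/(R_th + R_L); requiring this ≤ 0.0260 gives R_L ≥ R_th(1/0.0260 − 1) = 615.2 × 37.46 = 23.0 kΩ.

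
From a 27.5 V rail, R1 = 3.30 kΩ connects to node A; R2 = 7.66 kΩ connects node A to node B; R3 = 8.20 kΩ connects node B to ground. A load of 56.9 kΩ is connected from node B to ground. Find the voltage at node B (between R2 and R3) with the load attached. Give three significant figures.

At node B, R3 is in parallel with the load: R3‖R_L = 7.167 kΩ.
Below node A the resistance is R2 + (R3‖R_L) = 14.83 kΩ, so V_A = 27.5 × 14.83/18.13 = 22.49 V.
Then V_B = V_A × (R3‖R_L)/(R2 + R3‖R_L) = 22.49 × 7.167/14.83 = 10.9 V.

V ≈ 10.9 V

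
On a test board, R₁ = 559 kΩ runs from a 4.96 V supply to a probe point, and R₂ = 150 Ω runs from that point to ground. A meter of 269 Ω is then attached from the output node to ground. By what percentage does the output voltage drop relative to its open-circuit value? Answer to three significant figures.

35.8 %

Unloaded V = 4.96 × 150/559200 = 0.001331 V.
Loaded: R₂‖R_L = 96.30 Ω, giving V = 4.96 × 96.30/559100 = 0.0008543 V.
Drop = (0.001331 − 0.0008543) / 0.001331 = 35.8 %.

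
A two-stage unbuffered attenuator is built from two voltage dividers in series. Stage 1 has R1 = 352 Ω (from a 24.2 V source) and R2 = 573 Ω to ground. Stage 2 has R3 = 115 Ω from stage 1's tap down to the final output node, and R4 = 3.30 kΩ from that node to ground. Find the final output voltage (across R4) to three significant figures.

V_out ≈ 13.6 V

Stage 2 presents R3+R4 = 3415 Ω as a load on stage 1's tap.
Stage 1's lower leg becomes R2‖(R3+R4) = 490.7 Ω, so V_mid = 24.2 × 490.7/842.7 = 14.09 V.
Stage 2 is itself unloaded: V_out = V_mid × R4/(R3+R4) = 14.09 × 3300/3415 = 13.6 V.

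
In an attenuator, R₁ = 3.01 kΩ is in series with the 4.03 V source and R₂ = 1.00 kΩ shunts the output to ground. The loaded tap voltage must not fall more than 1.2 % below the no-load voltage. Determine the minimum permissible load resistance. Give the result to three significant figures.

R_L(min) ≈ 61.8 kΩ

Output resistance R_th = R₁‖R₂ = (3010 × 1000)/4010 = 750.6 Ω.
The fractional drop is R_th/(R_th + R_L); requiring this ≤ 0.0120 gives R_L ≥ R_th(1/0.0120 − 1) = 750.6 × 82.33 = 61.8 kΩ.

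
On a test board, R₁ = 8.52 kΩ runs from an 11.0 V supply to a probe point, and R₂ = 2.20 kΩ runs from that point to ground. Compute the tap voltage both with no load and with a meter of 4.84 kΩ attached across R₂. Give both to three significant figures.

Unloaded: 2.26 V; loaded: 1.66 V

Open-circuit: V = 11.0 × 2.20/(8.52 + 2.20) = 2.26 V.
With the load, R₂ becomes R₂‖R_L = 1.512 kΩ, so V = 11.0 × 1.512/10.03 = 1.66 V.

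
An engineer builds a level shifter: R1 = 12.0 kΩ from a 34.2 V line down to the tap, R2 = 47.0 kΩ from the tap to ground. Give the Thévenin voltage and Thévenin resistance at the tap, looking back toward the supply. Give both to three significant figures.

V_th = 27.2 V, R_th = 9.56 kΩ

V_th is the open-circuit tap voltage: 34.2 × 47.0/(12.0 + 47.0) = 27.2 V.
With the supply zeroed, R1 and R2 appear in parallel from the tap: R_th = R1‖R2 = (12.0 × 47.0)/59.00 = 9.56 kΩ.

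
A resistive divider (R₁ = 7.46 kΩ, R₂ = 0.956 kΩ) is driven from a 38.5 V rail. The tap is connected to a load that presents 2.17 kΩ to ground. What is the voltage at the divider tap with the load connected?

V_out ≈ 3.15 V

The load sits in parallel with R₂: R₂‖R_L = (956 × 2170) / (956 + 2170) = 663.6 Ω.
V_out = 38.5 × 663.6 / (7460 + 663.6) = 38.5 × 663.6/8124 = 3.15 V.
(Unloaded it would have been 4.37 V.)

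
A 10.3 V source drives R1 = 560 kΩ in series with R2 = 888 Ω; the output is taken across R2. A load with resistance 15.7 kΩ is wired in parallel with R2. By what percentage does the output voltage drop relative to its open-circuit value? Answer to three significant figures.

5.35 %

The divider's output (Thévenin) resistance is R1‖R2 = 886.6 Ω.
Fractional drop under load = R_th/(R_th + R_L) = 886.6 / (886.6 + 15700) = 0.05345.
So the output falls by 5.35 %.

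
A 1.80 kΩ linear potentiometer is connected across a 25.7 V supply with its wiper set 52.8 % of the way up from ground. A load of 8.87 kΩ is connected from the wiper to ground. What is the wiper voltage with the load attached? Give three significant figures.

V ≈ 12.9 V

The wiper splits the pot into (1−α)R = 849.6 Ω above and αR = 950.4 Ω below.
Lower section ‖ load = 858.4 Ω.
V_wiper = 25.7 × 858.4/(849.6 + 858.4) = 12.9 V.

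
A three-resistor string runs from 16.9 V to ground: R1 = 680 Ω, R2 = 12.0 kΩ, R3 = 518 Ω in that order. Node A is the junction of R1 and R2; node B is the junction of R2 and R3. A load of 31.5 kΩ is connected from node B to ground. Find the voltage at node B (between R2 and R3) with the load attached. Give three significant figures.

At node B, R3 is in parallel with the load: R3‖R_L = 509.6 Ω.
Below node A the resistance is R2 + (R3‖R_L) = 12510 Ω, so V_A = 16.9 × 12510/13190 = 16.03 V.
Then V_B = V_A × (R3‖R_L)/(R2 + R3‖R_L) = 16.03 × 509.6/12510 = 0.653 V.

V ≈ 0.653 V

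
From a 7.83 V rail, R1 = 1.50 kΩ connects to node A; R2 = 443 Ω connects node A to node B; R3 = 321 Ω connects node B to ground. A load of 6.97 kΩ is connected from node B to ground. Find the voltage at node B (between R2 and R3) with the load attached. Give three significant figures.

V ≈ 1.07 V

At node B, R3 is in parallel with the load: R3‖R_L = 306.9 Ω.
Below node A the resistance is R2 + (R3‖R_L) = 749.9 Ω, so V_A = 7.83 × 749.9/2250 = 2.610 V.
Then V_B = V_A × (R3‖R_L)/(R2 + R3‖R_L) = 2.610 × 306.9/749.9 = 1.07 V.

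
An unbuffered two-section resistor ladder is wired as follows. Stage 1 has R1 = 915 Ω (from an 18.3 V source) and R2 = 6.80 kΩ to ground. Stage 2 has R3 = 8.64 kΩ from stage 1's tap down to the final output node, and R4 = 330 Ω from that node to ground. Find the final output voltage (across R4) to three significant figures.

V_out ≈ 0.544 V

Stage 2 presents R3+R4 = 8970 Ω as a load on stage 1's tap.
Stage 1's lower leg becomes R2‖(R3+R4) = 3868 Ω, so V_mid = 18.3 × 3868/4783 = 14.80 V.
Stage 2 is itself unloaded: V_out = V_mid × R4/(R3+R4) = 14.80 × 330/8970 = 0.544 V.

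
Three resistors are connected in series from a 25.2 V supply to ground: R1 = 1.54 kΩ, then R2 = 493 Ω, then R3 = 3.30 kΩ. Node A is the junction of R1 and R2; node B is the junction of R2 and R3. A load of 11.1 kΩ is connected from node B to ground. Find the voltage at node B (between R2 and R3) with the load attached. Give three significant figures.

At node B, R3 is in parallel with the load: R3‖R_L = 2544 Ω.
Below node A the resistance is R2 + (R3‖R_L) = 3037 Ω, so V_A = 25.2 × 3037/4577 = 16.72 V.
Then V_B = V_A × (R3‖R_L)/(R2 + R3‖R_L) = 16.72 × 2544/3037 = 14.0 V.

V ≈ 14.0 V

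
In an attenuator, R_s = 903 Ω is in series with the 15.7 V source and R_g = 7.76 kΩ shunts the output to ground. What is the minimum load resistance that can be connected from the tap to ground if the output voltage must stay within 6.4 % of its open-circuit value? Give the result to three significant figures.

R_L(min) ≈ 11.8 kΩ

Output resistance R_th = R_s‖R_g = (903 × 7760)/8663 = 808.9 Ω.
The fractional drop is R_th/(R_th + R_L); requiring this ≤ 0.0640 gives R_L ≥ R_th(1/0.0640 − 1) = 808.9 × 14.62 = 11.8 kΩ.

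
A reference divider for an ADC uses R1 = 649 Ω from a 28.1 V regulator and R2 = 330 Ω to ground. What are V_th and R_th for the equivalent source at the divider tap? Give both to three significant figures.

V_th = 9.47 V, R_th = 219 Ω

V_th is the open-circuit tap voltage: 28.1 × 330/(649 + 330) = 9.47 V.
With the supply zeroed, R1 and R2 appear in parallel from the tap: R_th = R1‖R2 = (649 × 330)/979.0 = 219 Ω.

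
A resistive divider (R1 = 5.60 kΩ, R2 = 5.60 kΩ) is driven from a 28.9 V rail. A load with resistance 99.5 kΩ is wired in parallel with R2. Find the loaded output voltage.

The load sits in parallel with R2: R2‖R_L = (5.60 × 99.5) / (5.60 + 99.5) = 5.302 kΩ.
V_out = 28.9 × 5.302 / (5.60 + 5.302) = 28.9 × 5.302/10.90 = 14.1 V.

V_out ≈ 14.1 V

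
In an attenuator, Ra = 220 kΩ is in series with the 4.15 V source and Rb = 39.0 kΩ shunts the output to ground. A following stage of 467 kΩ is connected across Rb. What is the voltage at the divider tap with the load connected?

V_out ≈ 0.584 V

The load sits in parallel with Rb: Rb‖R_L = (39.0 × 467) / (39.0 + 467) = 35.99 kΩ.
V_out = 4.15 × 35.99 / (220 + 35.99) = 4.15 × 35.99/256.0 = 0.584 V.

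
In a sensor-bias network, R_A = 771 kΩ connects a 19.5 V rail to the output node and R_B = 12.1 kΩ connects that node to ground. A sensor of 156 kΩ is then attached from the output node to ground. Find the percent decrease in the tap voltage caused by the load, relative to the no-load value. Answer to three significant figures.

The divider's output (Thévenin) resistance is R_A‖R_B = 11.91 kΩ.
Fractional drop under load = R_th/(R_th + R_L) = 11.91 / (11.91 + 156) = 0.07095.
So the output falls by 7.09 %.

7.09 %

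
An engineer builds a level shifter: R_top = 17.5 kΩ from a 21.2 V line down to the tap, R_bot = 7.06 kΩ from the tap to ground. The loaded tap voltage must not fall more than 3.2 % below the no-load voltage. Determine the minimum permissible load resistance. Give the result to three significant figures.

R_L(min) ≈ 152 kΩ

Output resistance R_th = R_top‖R_bot = (17.5 × 7.06)/24.56 = 5.031 kΩ.
The fractional drop is R_th/(R_th + R_L); requiring this ≤ 0.0320 gives R_L ≥ R_th(1/0.0320 − 1) = 5.031 × 30.25 = 152 kΩ.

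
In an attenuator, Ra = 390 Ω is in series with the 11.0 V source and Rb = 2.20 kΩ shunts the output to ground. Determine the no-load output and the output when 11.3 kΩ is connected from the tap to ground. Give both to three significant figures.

Unloaded: 9.34 V; loaded: 9.08 V

Open-circuit: V = 11.0 × 2200/(390 + 2200) = 9.34 V.
With the load, Rb becomes Rb‖R_L = 1841 Ω, so V = 11.0 × 1841/2231 = 9.08 V.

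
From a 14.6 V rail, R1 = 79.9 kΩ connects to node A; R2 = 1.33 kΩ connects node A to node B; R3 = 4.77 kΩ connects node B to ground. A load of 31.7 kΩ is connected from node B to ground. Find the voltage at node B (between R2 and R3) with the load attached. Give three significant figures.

At node B, R3 is in parallel with the load: R3‖R_L = 4.146 kΩ.
Below node A the resistance is R2 + (R3‖R_L) = 5.476 kΩ, so V_A = 14.6 × 5.476/85.38 = 0.9365 V.
Then V_B = V_A × (R3‖R_L)/(R2 + R3‖R_L) = 0.9365 × 4.146/5.476 = 0.709 V.

V ≈ 0.709 V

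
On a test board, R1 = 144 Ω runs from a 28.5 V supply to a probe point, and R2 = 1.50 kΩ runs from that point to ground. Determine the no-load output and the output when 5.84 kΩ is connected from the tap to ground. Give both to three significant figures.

Unloaded: 26.0 V; loaded: 25.4 V

Open-circuit: V = 28.5 × 1500/(144 + 1500) = 26.0 V.
With the load, R2 becomes R2‖R_L = 1193 Ω, so V = 28.5 × 1193/1337 = 25.4 V.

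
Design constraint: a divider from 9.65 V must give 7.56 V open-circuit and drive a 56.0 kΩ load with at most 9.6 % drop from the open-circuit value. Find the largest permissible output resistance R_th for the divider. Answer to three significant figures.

Loading drop = R_th/(R_th + R_L) ≤ 0.0960, so R_th ≤ R_L · ε/(1−ε) = 56.0 kΩ × 0.0960/0.9040 = 5.95 kΩ.

R_th ≤ 5.95 kΩ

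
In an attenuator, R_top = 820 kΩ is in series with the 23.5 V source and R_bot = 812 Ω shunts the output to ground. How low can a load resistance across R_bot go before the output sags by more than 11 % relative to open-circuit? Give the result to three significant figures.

Output resistance R_th = R_top‖R_bot = (820000 × 812)/820800 = 811.2 Ω.
The fractional drop is R_th/(R_th + R_L); requiring this ≤ 0.110 gives R_L ≥ R_th(1/0.110 − 1) = 811.2 × 8.091 = 6.56 kΩ.

R_L(min) ≈ 6.56 kΩ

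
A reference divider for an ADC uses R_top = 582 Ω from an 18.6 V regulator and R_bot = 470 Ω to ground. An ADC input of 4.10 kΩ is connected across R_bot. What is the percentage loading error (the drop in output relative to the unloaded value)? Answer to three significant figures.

5.96 %

The divider's output (Thévenin) resistance is R_top‖R_bot = 260.0 Ω.
Fractional drop under load = R_th/(R_th + R_L) = 260.0 / (260.0 + 4100) = 0.05964.
So the output falls by 5.96 %.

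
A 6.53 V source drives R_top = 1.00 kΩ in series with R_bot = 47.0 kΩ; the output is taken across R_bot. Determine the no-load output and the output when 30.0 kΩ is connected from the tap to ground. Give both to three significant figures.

Open-circuit: V = 6.53 × 47.0/(1.00 + 47.0) = 6.39 V.
With the load, R_bot becomes R_bot‖R_L = 18.31 kΩ, so V = 6.53 × 18.31/19.31 = 6.19 V.

Unloaded: 6.39 V; loaded: 6.19 V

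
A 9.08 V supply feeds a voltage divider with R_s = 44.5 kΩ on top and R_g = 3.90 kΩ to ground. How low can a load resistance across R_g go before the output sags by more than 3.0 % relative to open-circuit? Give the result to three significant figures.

R_L(min) ≈ 116 kΩ

Output resistance R_th = R_s‖R_g = (44.5 × 3.90)/48.40 = 3.586 kΩ.
The fractional drop is R_th/(R_th + R_L); requiring this ≤ 0.0300 gives R_L ≥ R_th(1/0.0300 − 1) = 3.586 × 32.33 = 116 kΩ.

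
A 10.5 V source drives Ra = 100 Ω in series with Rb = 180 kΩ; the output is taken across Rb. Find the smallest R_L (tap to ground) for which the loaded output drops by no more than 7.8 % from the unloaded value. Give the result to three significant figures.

R_L(min) ≈ 1.18 kΩ

Output resistance R_th = Ra‖Rb = (100 × 180000)/180100 = 99.94 Ω.
The fractional drop is R_th/(R_th + R_L); requiring this ≤ 0.0780 gives R_L ≥ R_th(1/0.0780 − 1) = 99.94 × 11.82 = 1.18 kΩ.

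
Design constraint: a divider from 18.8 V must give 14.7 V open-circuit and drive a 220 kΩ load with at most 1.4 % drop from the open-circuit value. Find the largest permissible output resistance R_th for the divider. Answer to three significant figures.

Loading drop = R_th/(R_th + R_L) ≤ 0.0140, so R_th ≤ R_L · ε/(1−ε) = 220 kΩ × 0.0140/0.9860 = 3.12 kΩ.

R_th ≤ 3.12 kΩ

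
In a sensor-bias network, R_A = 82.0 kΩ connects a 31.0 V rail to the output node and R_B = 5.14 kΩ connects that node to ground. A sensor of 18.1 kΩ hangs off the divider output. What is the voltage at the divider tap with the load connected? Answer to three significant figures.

The load sits in parallel with R_B: R_B‖R_L = (5.14 × 18.1) / (5.14 + 18.1) = 4.003 kΩ.
V_out = 31.0 × 4.003 / (82.0 + 4.003) = 31.0 × 4.003/86.00 = 1.44 V.

V_out ≈ 1.44 V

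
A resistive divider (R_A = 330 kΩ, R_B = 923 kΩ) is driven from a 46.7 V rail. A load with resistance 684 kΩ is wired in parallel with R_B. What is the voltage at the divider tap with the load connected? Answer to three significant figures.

V_out ≈ 25.4 V

The load sits in parallel with R_B: R_B‖R_L = (923 × 684) / (923 + 684) = 392.9 kΩ.
V_out = 46.7 × 392.9 / (330 + 392.9) = 46.7 × 392.9/722.9 = 25.4 V.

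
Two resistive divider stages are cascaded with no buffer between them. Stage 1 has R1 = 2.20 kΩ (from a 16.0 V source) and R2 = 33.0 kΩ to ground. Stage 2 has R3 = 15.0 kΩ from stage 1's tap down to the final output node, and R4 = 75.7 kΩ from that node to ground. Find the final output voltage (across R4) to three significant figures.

V_out ≈ 12.2 V

Stage 2 presents R3+R4 = 90.70 kΩ as a load on stage 1's tap.
Stage 1's lower leg becomes R2‖(R3+R4) = 24.20 kΩ, so V_mid = 16.0 × 24.20/26.40 = 14.67 V.
Stage 2 is itself unloaded: V_out = V_mid × R4/(R3+R4) = 14.67 × 75.7/90.70 = 12.2 V.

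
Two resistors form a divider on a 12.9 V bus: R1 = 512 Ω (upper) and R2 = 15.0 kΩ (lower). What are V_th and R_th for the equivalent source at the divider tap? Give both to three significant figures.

V_th = 12.5 V, R_th = 495 Ω

V_th is the open-circuit tap voltage: 12.9 × 15000/(512 + 15000) = 12.5 V.
With the supply zeroed, R1 and R2 appear in parallel from the tap: R_th = R1‖R2 = (512 × 15000)/15510 = 495 Ω.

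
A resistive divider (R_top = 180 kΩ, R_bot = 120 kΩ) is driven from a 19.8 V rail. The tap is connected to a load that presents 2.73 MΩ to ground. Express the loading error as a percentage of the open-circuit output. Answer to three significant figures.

2.57 %

The divider's output (Thévenin) resistance is R_top‖R_bot = 72.00 kΩ.
Fractional drop under load = R_th/(R_th + R_L) = 72.00 / (72.00 + 2730) = 0.02570.
So the output falls by 2.57 %.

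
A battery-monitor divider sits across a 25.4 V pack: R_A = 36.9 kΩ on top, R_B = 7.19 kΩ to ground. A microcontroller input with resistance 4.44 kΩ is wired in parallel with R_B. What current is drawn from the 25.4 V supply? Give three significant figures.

I ≈ 0.641 mA

R_B‖R_L = 2.745 kΩ, so the source sees R_A + R_B‖R_L = 39.64 kΩ.
I = 25.4 V / 39.64 kΩ = 0.641 mA.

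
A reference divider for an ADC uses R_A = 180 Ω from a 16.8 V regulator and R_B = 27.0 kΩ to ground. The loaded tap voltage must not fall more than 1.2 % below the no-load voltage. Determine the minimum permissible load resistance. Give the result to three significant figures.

R_L(min) ≈ 14.7 kΩ

Output resistance R_th = R_A‖R_B = (180 × 27000)/27180 = 178.8 Ω.
The fractional drop is R_th/(R_th + R_L); requiring this ≤ 0.0120 gives R_L ≥ R_th(1/0.0120 − 1) = 178.8 × 82.33 = 14.7 kΩ.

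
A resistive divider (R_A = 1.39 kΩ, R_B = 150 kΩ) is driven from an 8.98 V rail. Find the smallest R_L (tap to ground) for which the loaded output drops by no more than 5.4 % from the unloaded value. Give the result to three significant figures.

Output resistance R_th = R_A‖R_B = (1.39 × 150)/151.4 = 1.377 kΩ.
The fractional drop is R_th/(R_th + R_L); requiring this ≤ 0.0540 gives R_L ≥ R_th(1/0.0540 − 1) = 1.377 × 17.52 = 24.1 kΩ.

R_L(min) ≈ 24.1 kΩ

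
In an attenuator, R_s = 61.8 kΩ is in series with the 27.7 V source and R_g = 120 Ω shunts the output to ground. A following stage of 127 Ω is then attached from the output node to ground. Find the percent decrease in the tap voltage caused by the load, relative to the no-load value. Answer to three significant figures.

48.5 %

Unloaded V = 27.7 × 120/61920 = 0.05368 V.
Loaded: R_g‖R_L = 61.70 Ω, giving V = 27.7 × 61.70/61860 = 0.02763 V.
Drop = (0.05368 − 0.02763) / 0.05368 = 48.5 %.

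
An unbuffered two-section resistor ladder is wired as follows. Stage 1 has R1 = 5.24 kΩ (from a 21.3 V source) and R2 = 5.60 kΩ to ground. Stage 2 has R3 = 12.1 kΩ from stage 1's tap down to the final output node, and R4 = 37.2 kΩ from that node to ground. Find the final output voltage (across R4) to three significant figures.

Stage 2 presents R3+R4 = 49.30 kΩ as a load on stage 1's tap.
Stage 1's lower leg becomes R2‖(R3+R4) = 5.029 kΩ, so V_mid = 21.3 × 5.029/10.27 = 10.43 V.
Stage 2 is itself unloaded: V_out = V_mid × R4/(R3+R4) = 10.43 × 37.2/49.30 = 7.87 V.

V_out ≈ 7.87 V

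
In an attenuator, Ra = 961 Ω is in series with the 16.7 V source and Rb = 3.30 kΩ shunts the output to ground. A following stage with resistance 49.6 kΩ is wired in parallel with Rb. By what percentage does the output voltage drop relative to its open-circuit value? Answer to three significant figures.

The divider's output (Thévenin) resistance is Ra‖Rb = 744.3 Ω.
Fractional drop under load = R_th/(R_th + R_L) = 744.3 / (744.3 + 49600) = 0.01478.
So the output falls by 1.48 %.

1.48 %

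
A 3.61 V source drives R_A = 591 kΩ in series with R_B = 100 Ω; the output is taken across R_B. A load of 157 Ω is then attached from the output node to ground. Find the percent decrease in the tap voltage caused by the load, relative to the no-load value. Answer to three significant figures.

38.9 %

Unloaded V = 3.61 × 100/591100 = 0.0006107 V.
Loaded: R_B‖R_L = 61.09 Ω, giving V = 3.61 × 61.09/591100 = 0.0003731 V.
Drop = (0.0006107 − 0.0003731) / 0.0006107 = 38.9 %.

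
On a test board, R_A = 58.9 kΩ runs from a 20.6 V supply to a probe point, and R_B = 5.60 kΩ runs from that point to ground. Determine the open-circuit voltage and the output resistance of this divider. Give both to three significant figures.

V_th is the open-circuit tap voltage: 20.6 × 5.60/(58.9 + 5.60) = 1.79 V.
With the supply zeroed, R_A and R_B appear in parallel from the tap: R_th = R_A‖R_B = (58.9 × 5.60)/64.50 = 5.11 kΩ.

V_th = 1.79 V, R_th = 5.11 kΩ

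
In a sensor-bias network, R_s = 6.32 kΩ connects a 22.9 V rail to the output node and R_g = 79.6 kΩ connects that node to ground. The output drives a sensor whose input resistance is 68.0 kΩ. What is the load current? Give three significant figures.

I_L ≈ 0.287 mA

R_g‖R_L = 36.67 kΩ; V_out = 22.9 × 36.67/42.99 = 19.53 V.
I_L = V_out / R_L = 19.53 / 68.0 kΩ = 0.287 mA.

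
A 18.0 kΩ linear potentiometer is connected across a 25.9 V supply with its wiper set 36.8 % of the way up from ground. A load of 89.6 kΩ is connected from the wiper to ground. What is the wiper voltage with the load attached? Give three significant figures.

V ≈ 9.11 V

The wiper splits the pot into (1−α)R = 11.38 kΩ above and αR = 6.624 kΩ below.
Lower section ‖ load = 6.168 kΩ.
V_wiper = 25.9 × 6.168/(11.38 + 6.168) = 9.11 V.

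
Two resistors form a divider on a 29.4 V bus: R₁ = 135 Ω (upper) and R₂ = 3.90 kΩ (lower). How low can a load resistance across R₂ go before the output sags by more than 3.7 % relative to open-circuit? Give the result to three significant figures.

Output resistance R_th = R₁‖R₂ = (135 × 3900)/4035 = 130.5 Ω.
The fractional drop is R_th/(R_th + R_L); requiring this ≤ 0.0370 gives R_L ≥ R_th(1/0.0370 − 1) = 130.5 × 26.03 = 3.40 kΩ.

R_L(min) ≈ 3.40 kΩ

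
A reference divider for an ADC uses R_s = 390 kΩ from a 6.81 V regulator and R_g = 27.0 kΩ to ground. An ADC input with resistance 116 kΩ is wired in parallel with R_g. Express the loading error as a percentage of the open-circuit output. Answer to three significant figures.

The divider's output (Thévenin) resistance is R_s‖R_g = 25.25 kΩ.
Fractional drop under load = R_th/(R_th + R_L) = 25.25 / (25.25 + 116) = 0.1788.
So the output falls by 17.9 %.

17.9 %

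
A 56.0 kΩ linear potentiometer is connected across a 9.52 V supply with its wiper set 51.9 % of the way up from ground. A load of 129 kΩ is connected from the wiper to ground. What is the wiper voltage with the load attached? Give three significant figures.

V ≈ 4.46 V

The wiper splits the pot into (1−α)R = 26.94 kΩ above and αR = 29.06 kΩ below.
Lower section ‖ load = 23.72 kΩ.
V_wiper = 9.52 × 23.72/(26.94 + 23.72) = 4.46 V.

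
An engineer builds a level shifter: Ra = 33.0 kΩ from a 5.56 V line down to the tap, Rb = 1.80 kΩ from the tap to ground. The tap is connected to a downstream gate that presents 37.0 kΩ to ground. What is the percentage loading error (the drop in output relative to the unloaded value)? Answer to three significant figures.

4.41 %

The divider's output (Thévenin) resistance is Ra‖Rb = 1.707 kΩ.
Fractional drop under load = R_th/(R_th + R_L) = 1.707 / (1.707 + 37.0) = 0.04410.
So the output falls by 4.41 %.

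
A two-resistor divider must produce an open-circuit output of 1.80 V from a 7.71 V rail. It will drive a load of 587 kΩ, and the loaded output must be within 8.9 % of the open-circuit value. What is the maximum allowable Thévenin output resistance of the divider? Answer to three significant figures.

R_th ≤ 57.3 kΩ

Loading drop = R_th/(R_th + R_L) ≤ 0.0890, so R_th ≤ R_L · ε/(1−ε) = 587 kΩ × 0.0890/0.9110 = 57.3 kΩ.
(Any R1, R2 with R2/(R1+R2) = 0.233 and R1‖R2 ≤ 57.3 kΩ will meet the spec.)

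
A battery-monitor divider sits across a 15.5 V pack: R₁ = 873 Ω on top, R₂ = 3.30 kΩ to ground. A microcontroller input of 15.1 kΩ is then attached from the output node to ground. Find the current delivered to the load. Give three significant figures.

I_L ≈ 0.776 mA

R₂‖R_L = 2708 Ω; V_out = 15.5 × 2708/3581 = 11.72 V.
I_L = V_out / R_L = 11.72 / 15.1 kΩ = 0.776 mA.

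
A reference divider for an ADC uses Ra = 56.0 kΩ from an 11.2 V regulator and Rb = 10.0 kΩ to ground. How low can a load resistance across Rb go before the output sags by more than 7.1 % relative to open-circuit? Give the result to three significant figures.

Output resistance R_th = Ra‖Rb = (56.0 × 10.0)/66.00 = 8.485 kΩ.
The fractional drop is R_th/(R_th + R_L); requiring this ≤ 0.0710 gives R_L ≥ R_th(1/0.0710 − 1) = 8.485 × 13.08 = 111 kΩ.

R_L(min) ≈ 111 kΩ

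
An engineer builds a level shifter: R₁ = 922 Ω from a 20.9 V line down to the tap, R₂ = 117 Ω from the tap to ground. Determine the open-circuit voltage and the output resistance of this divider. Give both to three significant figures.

V_th is the open-circuit tap voltage: 20.9 × 117/(922 + 117) = 2.35 V.
With the supply zeroed, R₁ and R₂ appear in parallel from the tap: R_th = R₁‖R₂ = (922 × 117)/1039 = 104 Ω.

V_th = 2.35 V, R_th = 104 Ω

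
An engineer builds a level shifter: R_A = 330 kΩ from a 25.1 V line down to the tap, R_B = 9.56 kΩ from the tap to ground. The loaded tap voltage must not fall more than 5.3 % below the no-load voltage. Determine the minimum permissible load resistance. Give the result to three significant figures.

Output resistance R_th = R_A‖R_B = (330 × 9.56)/339.6 = 9.291 kΩ.
The fractional drop is R_th/(R_th + R_L); requiring this ≤ 0.0530 gives R_L ≥ R_th(1/0.0530 − 1) = 9.291 × 17.87 = 166 kΩ.

R_L(min) ≈ 166 kΩ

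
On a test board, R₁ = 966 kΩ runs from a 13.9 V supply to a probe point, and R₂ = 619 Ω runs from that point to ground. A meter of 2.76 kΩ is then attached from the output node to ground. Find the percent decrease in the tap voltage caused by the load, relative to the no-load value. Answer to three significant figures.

The divider's output (Thévenin) resistance is R₁‖R₂ = 618.6 Ω.
Fractional drop under load = R_th/(R_th + R_L) = 618.6 / (618.6 + 2760) = 0.1831.
So the output falls by 18.3 %.

18.3 %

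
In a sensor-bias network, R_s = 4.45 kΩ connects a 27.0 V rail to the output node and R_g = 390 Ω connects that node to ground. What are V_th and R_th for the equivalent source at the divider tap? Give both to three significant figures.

V_th = 2.18 V, R_th = 359 Ω

V_th is the open-circuit tap voltage: 27.0 × 390/(4450 + 390) = 2.18 V.
With the supply zeroed, R_s and R_g appear in parallel from the tap: R_th = R_s‖R_g = (4450 × 390)/4840 = 359 Ω.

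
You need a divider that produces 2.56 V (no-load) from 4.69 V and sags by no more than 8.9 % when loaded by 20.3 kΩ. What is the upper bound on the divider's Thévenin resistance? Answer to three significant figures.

R_th ≤ 1.98 kΩ

Loading drop = R_th/(R_th + R_L) ≤ 0.0890, so R_th ≤ R_L · ε/(1−ε) = 20.3 kΩ × 0.0890/0.9110 = 1.98 kΩ.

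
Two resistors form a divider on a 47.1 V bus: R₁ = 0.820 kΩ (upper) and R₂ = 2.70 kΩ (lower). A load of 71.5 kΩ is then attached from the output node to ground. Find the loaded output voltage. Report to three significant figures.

V_out ≈ 35.8 V

The load sits in parallel with R₂: R₂‖R_L = (2700 × 71500) / (2700 + 71500) = 2602 Ω.
V_out = 47.1 × 2602 / (820 + 2602) = 47.1 × 2602/3422 = 35.8 V.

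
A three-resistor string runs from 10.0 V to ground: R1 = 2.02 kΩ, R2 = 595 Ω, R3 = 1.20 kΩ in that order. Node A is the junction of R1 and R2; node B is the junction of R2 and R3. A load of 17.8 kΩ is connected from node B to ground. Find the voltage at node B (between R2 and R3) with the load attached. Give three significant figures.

V ≈ 3.01 V

At node B, R3 is in parallel with the load: R3‖R_L = 1124 Ω.
Below node A the resistance is R2 + (R3‖R_L) = 1719 Ω, so V_A = 10.0 × 1719/3739 = 4.598 V.
Then V_B = V_A × (R3‖R_L)/(R2 + R3‖R_L) = 4.598 × 1124/1719 = 3.01 V.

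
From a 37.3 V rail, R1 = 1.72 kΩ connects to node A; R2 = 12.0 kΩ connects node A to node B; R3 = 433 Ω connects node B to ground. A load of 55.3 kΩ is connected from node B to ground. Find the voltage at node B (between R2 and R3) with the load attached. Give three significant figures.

V ≈ 1.13 V

At node B, R3 is in parallel with the load: R3‖R_L = 429.6 Ω.
Below node A the resistance is R2 + (R3‖R_L) = 12430 Ω, so V_A = 37.3 × 12430/14150 = 32.77 V.
Then V_B = V_A × (R3‖R_L)/(R2 + R3‖R_L) = 32.77 × 429.6/12430 = 1.13 V.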